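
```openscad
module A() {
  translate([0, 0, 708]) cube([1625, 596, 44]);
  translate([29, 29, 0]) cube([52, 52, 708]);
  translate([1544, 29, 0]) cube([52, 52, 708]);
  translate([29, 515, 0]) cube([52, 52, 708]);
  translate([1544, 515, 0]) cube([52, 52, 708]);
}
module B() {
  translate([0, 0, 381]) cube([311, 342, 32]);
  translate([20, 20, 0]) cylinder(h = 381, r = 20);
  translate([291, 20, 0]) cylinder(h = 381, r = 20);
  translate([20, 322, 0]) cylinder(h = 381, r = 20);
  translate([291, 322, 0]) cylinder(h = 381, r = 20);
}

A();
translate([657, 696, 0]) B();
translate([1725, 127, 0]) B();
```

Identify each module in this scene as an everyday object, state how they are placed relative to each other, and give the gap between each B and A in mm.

A is a table. B is a stool. Two stools sit around the table at the +y, +x sides. The gap between each stool and the table is 100 mm.

Each stool's nearest face is 100 mm from the table's bounding box.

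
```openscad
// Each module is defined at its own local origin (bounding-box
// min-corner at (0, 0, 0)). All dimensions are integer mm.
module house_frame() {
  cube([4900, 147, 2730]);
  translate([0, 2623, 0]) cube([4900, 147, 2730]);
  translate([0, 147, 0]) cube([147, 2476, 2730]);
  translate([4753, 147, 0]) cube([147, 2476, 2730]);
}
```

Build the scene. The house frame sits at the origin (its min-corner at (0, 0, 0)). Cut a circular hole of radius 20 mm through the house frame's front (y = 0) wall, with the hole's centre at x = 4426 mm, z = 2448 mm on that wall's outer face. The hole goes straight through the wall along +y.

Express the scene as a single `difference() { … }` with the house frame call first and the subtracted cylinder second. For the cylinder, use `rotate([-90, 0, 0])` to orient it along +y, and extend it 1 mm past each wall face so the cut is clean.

difference() {
  house_frame();
  translate([4426, -1, 2448]) rotate([-90, 0, 0]) cylinder(h = 149, r = 20);
}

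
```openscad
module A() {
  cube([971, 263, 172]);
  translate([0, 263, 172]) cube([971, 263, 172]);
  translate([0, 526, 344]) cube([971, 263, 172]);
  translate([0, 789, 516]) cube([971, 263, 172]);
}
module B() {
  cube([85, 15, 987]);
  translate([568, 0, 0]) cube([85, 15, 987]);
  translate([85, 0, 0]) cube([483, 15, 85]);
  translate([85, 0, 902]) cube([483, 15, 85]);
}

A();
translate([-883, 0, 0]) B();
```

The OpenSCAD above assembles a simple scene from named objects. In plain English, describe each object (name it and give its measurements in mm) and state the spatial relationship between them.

A is a run of 4 identical solid stair steps. Each tread is 971×263 mm and each step block is 172 mm high. Step 1 rests on the floor; step k is offset from step 1 by (k−1)×263 mm in y and (k−1)×172 mm in z.

B is a rectangular picture frame lying in the x–z plane (depth along y). The opening is 483 mm wide (x) by 817 mm tall (z), surrounded by a border 85 mm wide on all four sides. The frame is 15 mm deep and is made of two full-height vertical stiles with two horizontal rails fitted between them.

The picture frame is on the floor beside the staircase on its −x side.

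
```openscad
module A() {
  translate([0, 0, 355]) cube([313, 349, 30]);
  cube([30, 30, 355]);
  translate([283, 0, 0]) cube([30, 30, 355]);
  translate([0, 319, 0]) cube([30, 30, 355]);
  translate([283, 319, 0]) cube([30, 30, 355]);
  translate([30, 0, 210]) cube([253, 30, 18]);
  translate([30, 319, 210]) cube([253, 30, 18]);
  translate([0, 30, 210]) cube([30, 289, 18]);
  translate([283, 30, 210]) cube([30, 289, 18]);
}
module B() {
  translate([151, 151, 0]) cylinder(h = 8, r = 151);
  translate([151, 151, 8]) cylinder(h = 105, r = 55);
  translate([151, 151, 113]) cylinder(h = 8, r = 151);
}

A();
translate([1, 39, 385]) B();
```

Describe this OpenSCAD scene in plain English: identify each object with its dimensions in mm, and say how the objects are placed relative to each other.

A is a four-legged stool. The seat is a 313×349×30 mm slab whose top surface is at z = 385 mm; four square legs, each 30×30 mm in cross-section, run from the floor (z = 0) to the underside of the seat, each flush with a corner of the seat. Four stretchers, 30 mm wide and 18 mm tall, connect adjacent legs with their undersides at z = 210 mm, each running between the inner faces of the legs it joins and aligned with the legs' outer faces on the other axis.

B is a spool: two coaxial disc flanges of radius 151 mm and thickness 8 mm, joined by a core cylinder of radius 55 mm and height 105 mm. The lower flange rests on z = 0 and the three cylinders share a vertical axis.

The spool is on top of the stool.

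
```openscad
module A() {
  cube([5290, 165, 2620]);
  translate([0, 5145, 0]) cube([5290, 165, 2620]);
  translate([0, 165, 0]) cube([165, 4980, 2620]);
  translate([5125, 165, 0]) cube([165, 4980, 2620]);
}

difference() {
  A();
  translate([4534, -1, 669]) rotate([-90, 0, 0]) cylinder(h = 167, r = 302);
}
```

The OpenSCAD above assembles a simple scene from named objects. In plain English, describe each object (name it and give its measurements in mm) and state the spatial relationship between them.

A is the wall frame of a small rectangular building: four walls, each 2620 mm tall and 165 mm thick, enclosing a footprint 5290 mm (x) by 5310 mm (y) outside-to-outside, with no floor or roof. The front and back walls (the −y and +y sides) span the full width; the two side walls fit between them.

The house frame has a circular hole of radius 302 mm through its front wall, centred at (x = 4534, z = 669).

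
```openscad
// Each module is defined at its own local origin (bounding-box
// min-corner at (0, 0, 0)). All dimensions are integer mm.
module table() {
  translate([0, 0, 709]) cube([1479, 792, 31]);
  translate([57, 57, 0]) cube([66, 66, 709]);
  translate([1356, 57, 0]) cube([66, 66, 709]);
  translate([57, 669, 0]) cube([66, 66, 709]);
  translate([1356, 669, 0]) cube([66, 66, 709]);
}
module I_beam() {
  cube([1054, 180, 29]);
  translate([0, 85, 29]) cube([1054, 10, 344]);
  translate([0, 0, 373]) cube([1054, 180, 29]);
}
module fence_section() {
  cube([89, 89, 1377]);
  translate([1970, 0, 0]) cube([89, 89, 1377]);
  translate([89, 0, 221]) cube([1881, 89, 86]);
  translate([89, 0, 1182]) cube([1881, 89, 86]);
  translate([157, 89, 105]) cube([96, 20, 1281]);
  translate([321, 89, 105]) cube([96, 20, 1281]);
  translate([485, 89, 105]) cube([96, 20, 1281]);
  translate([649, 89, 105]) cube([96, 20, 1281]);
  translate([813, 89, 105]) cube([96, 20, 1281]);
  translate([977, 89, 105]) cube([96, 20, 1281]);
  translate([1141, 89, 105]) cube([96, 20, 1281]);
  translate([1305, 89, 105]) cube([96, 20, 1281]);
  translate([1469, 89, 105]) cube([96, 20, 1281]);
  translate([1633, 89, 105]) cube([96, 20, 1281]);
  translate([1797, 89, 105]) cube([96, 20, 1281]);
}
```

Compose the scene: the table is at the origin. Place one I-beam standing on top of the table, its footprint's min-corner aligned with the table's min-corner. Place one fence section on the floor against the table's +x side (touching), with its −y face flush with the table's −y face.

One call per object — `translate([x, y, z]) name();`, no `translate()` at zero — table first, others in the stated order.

table();
translate([0, 0, 740]) I_beam();
translate([1479, 0, 0]) fence_section();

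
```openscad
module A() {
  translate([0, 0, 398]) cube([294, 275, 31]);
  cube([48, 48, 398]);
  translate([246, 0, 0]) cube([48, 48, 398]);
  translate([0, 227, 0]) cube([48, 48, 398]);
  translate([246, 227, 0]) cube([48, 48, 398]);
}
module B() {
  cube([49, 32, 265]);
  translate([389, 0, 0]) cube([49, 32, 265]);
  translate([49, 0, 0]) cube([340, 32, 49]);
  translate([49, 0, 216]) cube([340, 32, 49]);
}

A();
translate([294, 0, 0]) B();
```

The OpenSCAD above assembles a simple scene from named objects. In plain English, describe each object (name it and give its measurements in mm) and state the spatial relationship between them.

A is a four-legged stool. The seat is a 294×275×31 mm slab whose top surface is at z = 429 mm; four square legs, each 48×48 mm in cross-section, run from the floor (z = 0) to the underside of the seat, each flush with a corner of the seat.

B is a rectangular picture frame lying in the x–z plane (depth along y). The opening is 340 mm wide (x) by 167 mm tall (z), surrounded by a border 49 mm wide on all four sides. The frame is 32 mm deep and is made of two full-height vertical stiles with two horizontal rails fitted between them.

The picture frame is against the stool's +x side, with their −y faces flush.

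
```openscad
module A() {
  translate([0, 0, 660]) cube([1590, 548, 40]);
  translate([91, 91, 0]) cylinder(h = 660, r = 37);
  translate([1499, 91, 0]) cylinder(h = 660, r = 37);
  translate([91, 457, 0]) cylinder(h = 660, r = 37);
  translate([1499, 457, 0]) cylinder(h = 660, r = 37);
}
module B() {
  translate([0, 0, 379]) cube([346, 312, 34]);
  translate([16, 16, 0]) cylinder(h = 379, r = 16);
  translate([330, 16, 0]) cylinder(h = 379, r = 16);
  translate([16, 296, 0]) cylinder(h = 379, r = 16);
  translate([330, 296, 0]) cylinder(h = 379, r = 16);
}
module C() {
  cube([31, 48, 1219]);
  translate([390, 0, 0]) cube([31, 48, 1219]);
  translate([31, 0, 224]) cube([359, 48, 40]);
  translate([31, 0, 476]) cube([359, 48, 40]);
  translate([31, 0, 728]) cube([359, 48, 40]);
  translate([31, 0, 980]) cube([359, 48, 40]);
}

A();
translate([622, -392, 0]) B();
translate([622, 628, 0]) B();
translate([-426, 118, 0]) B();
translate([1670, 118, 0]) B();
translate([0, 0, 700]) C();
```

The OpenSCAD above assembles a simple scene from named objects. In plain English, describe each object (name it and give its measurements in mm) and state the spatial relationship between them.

A is a table: top 1590 mm (x) × 548 mm (y), 40 mm thick, upper face at z = 700 mm, on four round legs of 74 mm diameter, each leg's bounding box inset 54 mm from the nearest pair of top edges, running from z = 0 to the bottom of the top.

B is a four-legged stool. The seat is 346×312 mm, 34 mm thick, top at z = 413 mm. It stands on four round legs, each 32 mm in diameter, from z = 0 to the seat underside, each leg's axis is inset half a diameter from the nearest pair of seat edges (so the leg's bounding box is flush with the corner).

C is a wooden ladder with two side rails of 31×48 mm section and 1219 mm height, set 421 mm apart overall. Between them run 4 rectangular rungs (48 mm deep, 40 mm thick), front faces flush with the rails' −y face. The bottom of the first rung is 224 mm above the floor and each subsequent rung is 252 mm higher than the one below.

Four stools sit around the table at the −y, +y, −x, +x sides. The ladder is on top of the table.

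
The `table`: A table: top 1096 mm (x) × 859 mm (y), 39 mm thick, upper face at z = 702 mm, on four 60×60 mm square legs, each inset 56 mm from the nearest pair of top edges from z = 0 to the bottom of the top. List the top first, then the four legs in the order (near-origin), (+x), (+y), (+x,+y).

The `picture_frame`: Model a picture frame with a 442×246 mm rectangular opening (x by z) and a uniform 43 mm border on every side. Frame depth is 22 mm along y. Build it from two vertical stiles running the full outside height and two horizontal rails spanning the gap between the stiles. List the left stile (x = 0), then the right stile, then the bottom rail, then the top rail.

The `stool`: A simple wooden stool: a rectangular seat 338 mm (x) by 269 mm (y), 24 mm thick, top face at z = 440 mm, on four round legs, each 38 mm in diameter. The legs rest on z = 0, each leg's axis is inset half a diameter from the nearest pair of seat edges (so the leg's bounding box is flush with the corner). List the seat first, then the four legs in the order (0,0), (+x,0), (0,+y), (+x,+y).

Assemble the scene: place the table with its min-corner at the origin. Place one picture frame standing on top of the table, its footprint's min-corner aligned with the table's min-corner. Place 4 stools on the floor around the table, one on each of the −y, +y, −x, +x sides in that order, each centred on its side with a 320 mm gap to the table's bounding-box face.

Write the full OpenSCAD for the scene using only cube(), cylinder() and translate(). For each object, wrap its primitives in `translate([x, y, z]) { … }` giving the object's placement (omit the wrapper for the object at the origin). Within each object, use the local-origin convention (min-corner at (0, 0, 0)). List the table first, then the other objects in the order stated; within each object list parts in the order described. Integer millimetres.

translate([0, 0, 663]) cube([1096, 859, 39]);
translate([56, 56, 0]) cube([60, 60, 663]);
translate([980, 56, 0]) cube([60, 60, 663]);
translate([56, 743, 0]) cube([60, 60, 663]);
translate([980, 743, 0]) cube([60, 60, 663]);
translate([0, 0, 702]) {
  cube([43, 22, 332]);
  translate([485, 0, 0]) cube([43, 22, 332]);
  translate([43, 0, 0]) cube([442, 22, 43]);
  translate([43, 0, 289]) cube([442, 22, 43]);
}
translate([379, -589, 0]) {
  translate([0, 0, 416]) cube([338, 269, 24]);
  translate([19, 19, 0]) cylinder(h = 416, r = 19);
  translate([319, 19, 0]) cylinder(h = 416, r = 19);
  translate([19, 250, 0]) cylinder(h = 416, r = 19);
  translate([319, 250, 0]) cylinder(h = 416, r = 19);
}
translate([379, 1179, 0]) {
  translate([0, 0, 416]) cube([338, 269, 24]);
  translate([19, 19, 0]) cylinder(h = 416, r = 19);
  translate([319, 19, 0]) cylinder(h = 416, r = 19);
  translate([19, 250, 0]) cylinder(h = 416, r = 19);
  translate([319, 250, 0]) cylinder(h = 416, r = 19);
}
translate([-658, 295, 0]) {
  translate([0, 0, 416]) cube([338, 269, 24]);
  translate([19, 19, 0]) cylinder(h = 416, r = 19);
  translate([319, 19, 0]) cylinder(h = 416, r = 19);
  translate([19, 250, 0]) cylinder(h = 416, r = 19);
  translate([319, 250, 0]) cylinder(h = 416, r = 19);
}
translate([1416, 295, 0]) {
  translate([0, 0, 416]) cube([338, 269, 24]);
  translate([19, 19, 0]) cylinder(h = 416, r = 19);
  translate([319, 19, 0]) cylinder(h = 416, r = 19);
  translate([19, 250, 0]) cylinder(h = 416, r = 19);
  translate([319, 250, 0]) cylinder(h = 416, r = 19);
}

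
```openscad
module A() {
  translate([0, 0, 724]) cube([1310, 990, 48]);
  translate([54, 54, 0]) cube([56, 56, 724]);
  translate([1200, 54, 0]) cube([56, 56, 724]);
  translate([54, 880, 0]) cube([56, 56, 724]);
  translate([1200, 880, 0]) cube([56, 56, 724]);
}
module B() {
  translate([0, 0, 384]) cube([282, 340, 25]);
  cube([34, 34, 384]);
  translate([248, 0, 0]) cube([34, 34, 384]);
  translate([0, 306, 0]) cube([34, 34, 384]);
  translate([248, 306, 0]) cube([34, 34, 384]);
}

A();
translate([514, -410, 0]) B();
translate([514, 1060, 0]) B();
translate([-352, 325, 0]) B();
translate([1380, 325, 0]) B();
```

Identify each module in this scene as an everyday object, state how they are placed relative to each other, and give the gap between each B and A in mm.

A is a table. B is a stool. Four stools sit around the table at the −y, +y, −x, +x sides. The gap between each stool and the table is 70 mm.

Each stool's nearest face is 70 mm from the table's bounding box.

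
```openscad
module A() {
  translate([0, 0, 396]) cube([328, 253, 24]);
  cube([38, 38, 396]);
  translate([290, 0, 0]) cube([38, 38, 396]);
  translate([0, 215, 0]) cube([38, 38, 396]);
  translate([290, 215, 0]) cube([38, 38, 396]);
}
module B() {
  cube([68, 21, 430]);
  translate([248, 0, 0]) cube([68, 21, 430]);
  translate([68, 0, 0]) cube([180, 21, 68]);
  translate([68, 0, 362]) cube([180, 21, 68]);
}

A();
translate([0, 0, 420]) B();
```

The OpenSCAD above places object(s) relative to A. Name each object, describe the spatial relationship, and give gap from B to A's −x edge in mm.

The picture frame's min-x is at 0; the stool's min-x is 0; gap = 0 mm.

A is a stool. B is a picture frame. The picture frame is on top of the stool. The gap from the picture frame to the stool's −x edge is 0 mm.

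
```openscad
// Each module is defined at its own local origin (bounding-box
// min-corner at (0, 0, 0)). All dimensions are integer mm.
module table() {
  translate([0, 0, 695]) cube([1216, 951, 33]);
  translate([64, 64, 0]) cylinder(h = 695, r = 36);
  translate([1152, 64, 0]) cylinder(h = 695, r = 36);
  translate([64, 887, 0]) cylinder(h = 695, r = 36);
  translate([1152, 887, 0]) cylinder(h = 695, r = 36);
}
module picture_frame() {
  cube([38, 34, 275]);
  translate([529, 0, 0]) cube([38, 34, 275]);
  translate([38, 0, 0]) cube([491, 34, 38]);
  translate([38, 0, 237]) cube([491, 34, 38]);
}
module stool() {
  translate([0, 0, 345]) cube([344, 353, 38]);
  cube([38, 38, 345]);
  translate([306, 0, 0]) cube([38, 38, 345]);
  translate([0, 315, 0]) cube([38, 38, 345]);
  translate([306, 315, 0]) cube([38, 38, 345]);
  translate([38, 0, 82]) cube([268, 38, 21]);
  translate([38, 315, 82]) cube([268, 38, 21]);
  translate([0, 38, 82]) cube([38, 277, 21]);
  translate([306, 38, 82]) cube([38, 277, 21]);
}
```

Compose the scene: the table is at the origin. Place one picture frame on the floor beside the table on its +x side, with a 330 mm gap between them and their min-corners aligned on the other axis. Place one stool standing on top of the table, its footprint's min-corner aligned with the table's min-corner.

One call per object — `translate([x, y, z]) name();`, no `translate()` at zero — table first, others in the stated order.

table();
translate([1546, 0, 0]) picture_frame();
translate([0, 0, 728]) stool();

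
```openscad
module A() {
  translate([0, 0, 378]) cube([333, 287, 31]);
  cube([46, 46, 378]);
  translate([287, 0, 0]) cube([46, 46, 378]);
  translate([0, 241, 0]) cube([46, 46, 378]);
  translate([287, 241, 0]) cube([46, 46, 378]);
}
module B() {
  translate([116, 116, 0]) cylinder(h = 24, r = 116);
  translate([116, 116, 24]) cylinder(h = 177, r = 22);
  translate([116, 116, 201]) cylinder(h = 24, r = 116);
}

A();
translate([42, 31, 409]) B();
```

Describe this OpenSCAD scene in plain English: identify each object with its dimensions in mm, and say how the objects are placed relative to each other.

A is a four-legged stool. The seat is 333×287 mm, 31 mm thick, top at z = 409 mm. It stands on four square legs, each 46×46 mm in cross-section, from z = 0 to the seat underside, each flush with a corner of the seat.

B is a spool: two coaxial disc flanges of radius 116 mm and thickness 24 mm, joined by a core cylinder of radius 22 mm and height 177 mm. The lower flange rests on z = 0 and the three cylinders share a vertical axis.

The spool is on top of the stool.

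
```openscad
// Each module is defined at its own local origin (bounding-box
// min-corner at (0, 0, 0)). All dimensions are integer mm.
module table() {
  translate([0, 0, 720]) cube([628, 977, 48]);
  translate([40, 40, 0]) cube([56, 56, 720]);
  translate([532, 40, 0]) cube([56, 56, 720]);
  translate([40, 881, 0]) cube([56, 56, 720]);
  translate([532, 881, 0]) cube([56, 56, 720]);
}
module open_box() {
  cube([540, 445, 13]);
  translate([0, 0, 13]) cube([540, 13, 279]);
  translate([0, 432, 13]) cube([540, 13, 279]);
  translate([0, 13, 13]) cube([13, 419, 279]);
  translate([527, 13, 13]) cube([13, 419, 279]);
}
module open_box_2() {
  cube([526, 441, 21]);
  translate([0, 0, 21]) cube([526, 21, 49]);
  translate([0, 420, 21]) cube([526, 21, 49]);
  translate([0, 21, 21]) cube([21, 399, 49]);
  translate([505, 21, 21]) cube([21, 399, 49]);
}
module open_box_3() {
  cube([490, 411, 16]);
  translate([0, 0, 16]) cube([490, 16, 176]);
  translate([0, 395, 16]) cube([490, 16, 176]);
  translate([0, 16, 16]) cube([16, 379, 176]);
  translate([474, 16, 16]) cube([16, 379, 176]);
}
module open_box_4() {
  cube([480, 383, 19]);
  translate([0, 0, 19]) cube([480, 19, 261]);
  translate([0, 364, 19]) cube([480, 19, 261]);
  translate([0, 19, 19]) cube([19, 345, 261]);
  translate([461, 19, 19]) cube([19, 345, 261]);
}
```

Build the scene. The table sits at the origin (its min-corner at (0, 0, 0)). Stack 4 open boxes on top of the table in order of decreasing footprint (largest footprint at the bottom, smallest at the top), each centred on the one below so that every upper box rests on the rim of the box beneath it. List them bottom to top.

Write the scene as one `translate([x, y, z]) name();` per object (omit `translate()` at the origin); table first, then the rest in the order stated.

table();
translate([44, 266, 768]) open_box();
translate([51, 268, 1060]) open_box_2();
translate([69, 283, 1130]) open_box_3();
translate([74, 297, 1322]) open_box_4();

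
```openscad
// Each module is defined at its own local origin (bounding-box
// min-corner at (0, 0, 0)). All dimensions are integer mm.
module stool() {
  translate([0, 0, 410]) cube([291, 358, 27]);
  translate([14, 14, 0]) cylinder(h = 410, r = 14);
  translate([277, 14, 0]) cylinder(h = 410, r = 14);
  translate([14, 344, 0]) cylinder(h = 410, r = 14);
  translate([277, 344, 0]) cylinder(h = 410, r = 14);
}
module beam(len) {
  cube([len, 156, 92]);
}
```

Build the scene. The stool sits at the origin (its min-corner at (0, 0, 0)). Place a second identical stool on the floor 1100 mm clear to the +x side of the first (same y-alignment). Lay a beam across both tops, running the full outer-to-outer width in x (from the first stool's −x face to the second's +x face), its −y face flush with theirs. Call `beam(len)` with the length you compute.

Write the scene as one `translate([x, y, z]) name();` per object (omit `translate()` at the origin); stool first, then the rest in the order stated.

stool();
translate([1391, 0, 0]) stool();
translate([0, 0, 437]) beam(1682);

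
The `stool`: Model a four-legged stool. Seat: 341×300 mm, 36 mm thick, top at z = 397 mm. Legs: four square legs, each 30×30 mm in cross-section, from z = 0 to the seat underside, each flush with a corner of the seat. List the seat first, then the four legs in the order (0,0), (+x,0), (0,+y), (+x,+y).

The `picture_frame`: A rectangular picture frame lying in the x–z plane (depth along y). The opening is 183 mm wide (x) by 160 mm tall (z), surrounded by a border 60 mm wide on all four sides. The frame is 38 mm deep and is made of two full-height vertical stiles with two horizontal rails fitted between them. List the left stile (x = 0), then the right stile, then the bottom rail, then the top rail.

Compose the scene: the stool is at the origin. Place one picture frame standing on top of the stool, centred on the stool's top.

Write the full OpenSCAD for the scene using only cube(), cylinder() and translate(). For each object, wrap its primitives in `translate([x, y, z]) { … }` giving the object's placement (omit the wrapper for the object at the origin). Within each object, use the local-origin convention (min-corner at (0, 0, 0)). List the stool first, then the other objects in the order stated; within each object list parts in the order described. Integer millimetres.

translate([0, 0, 361]) cube([341, 300, 36]);
cube([30, 30, 361]);
translate([311, 0, 0]) cube([30, 30, 361]);
translate([0, 270, 0]) cube([30, 30, 361]);
translate([311, 270, 0]) cube([30, 30, 361]);
translate([19, 131, 397]) {
  cube([60, 38, 280]);
  translate([243, 0, 0]) cube([60, 38, 280]);
  translate([60, 0, 0]) cube([183, 38, 60]);
  translate([60, 0, 220]) cube([183, 38, 60]);
}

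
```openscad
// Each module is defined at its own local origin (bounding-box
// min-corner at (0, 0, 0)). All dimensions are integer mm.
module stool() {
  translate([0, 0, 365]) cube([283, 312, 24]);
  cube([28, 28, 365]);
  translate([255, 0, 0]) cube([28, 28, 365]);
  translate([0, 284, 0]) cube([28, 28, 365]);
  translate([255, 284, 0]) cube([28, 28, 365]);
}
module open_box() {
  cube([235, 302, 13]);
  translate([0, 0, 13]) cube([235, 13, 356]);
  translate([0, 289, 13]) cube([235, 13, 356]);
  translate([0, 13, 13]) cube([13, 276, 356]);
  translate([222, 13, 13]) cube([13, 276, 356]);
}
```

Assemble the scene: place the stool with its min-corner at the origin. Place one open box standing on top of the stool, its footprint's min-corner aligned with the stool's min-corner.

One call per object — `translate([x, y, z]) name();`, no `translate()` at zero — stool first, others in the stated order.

stool();
translate([0, 0, 389]) open_box();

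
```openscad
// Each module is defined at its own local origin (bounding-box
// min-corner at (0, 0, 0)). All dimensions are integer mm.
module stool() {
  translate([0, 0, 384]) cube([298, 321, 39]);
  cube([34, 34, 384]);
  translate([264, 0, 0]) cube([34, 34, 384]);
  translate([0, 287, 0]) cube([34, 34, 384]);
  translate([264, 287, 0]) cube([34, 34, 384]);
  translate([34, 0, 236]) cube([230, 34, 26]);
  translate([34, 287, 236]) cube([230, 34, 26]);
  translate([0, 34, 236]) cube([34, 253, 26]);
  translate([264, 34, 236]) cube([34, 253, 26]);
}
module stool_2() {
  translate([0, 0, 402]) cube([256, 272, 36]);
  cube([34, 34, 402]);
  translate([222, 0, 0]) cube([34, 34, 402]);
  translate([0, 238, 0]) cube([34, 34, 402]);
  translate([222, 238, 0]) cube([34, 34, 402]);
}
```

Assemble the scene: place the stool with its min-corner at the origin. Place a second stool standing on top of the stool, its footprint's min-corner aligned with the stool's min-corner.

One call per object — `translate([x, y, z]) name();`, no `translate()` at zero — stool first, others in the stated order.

stool();
translate([0, 0, 423]) stool_2();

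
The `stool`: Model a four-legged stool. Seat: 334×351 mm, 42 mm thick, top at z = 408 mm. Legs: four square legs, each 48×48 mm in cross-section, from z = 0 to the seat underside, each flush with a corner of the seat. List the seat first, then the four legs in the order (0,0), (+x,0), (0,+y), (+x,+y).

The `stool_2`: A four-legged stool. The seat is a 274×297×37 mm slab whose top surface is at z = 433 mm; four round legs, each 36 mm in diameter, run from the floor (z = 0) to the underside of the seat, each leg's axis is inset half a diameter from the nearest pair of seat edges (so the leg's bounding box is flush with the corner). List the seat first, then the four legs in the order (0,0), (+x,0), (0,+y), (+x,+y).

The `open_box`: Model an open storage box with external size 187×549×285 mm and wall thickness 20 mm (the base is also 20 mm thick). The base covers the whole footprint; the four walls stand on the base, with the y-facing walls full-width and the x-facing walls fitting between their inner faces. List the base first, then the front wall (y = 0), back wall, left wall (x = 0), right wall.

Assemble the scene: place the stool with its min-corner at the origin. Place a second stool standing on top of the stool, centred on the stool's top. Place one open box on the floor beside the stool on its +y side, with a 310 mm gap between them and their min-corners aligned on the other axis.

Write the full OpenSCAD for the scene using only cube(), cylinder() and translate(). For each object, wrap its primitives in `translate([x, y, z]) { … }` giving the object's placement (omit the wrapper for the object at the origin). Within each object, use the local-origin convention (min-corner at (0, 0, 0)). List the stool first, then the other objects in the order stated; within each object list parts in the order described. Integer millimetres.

translate([0, 0, 366]) cube([334, 351, 42]);
cube([48, 48, 366]);
translate([286, 0, 0]) cube([48, 48, 366]);
translate([0, 303, 0]) cube([48, 48, 366]);
translate([286, 303, 0]) cube([48, 48, 366]);
translate([30, 27, 408]) {
  translate([0, 0, 396]) cube([274, 297, 37]);
  translate([18, 18, 0]) cylinder(h = 396, r = 18);
  translate([256, 18, 0]) cylinder(h = 396, r = 18);
  translate([18, 279, 0]) cylinder(h = 396, r = 18);
  translate([256, 279, 0]) cylinder(h = 396, r = 18);
}
translate([0, 661, 0]) {
  cube([187, 549, 20]);
  translate([0, 0, 20]) cube([187, 20, 265]);
  translate([0, 529, 20]) cube([187, 20, 265]);
  translate([0, 20, 20]) cube([20, 509, 265]);
  translate([167, 20, 20]) cube([20, 509, 265]);
}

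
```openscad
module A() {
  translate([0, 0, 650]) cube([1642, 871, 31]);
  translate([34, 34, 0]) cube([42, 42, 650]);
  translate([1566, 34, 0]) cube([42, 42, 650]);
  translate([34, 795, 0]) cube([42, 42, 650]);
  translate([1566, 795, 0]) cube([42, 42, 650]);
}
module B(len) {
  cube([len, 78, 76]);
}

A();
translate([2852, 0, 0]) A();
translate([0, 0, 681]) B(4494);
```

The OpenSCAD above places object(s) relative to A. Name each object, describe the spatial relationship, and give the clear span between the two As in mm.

Second table starts at x = 2852; first ends at x = 1642; clear span = 2852 − 1642 = 1210 mm.

A is a table. B is a beam. A beam spans the tops of two tables. The clear span between the two tables is 1210 mm.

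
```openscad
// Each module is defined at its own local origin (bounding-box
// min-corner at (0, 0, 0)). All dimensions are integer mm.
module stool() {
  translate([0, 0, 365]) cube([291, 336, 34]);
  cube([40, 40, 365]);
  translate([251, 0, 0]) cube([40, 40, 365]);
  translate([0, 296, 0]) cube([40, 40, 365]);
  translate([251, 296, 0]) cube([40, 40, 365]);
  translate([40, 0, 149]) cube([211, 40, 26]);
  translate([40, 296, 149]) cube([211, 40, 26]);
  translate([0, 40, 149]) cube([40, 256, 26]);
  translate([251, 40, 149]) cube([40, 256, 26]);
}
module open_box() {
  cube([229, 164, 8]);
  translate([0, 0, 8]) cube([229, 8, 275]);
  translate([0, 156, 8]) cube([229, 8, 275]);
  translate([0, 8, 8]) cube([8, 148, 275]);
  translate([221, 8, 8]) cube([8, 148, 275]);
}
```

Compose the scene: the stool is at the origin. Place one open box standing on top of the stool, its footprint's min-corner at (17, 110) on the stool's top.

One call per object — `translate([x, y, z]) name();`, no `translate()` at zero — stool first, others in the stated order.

stool();
translate([17, 110, 399]) open_box();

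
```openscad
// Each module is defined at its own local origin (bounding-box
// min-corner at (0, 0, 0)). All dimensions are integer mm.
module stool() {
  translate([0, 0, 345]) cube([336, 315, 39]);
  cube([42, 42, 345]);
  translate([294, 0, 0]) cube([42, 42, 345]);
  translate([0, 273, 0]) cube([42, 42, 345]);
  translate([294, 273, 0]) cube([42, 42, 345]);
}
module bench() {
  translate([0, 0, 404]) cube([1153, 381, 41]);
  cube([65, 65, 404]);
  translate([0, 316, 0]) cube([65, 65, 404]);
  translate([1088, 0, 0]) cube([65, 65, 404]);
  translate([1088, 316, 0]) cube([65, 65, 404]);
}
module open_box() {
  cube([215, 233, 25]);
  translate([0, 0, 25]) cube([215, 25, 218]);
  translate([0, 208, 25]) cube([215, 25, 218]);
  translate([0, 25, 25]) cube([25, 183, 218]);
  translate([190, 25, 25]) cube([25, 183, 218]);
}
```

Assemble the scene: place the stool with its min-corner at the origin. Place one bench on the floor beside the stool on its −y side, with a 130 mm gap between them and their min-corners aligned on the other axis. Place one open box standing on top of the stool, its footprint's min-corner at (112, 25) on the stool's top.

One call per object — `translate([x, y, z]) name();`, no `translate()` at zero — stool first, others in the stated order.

stool();
translate([0, -511, 0]) bench();
translate([112, 25, 384]) open_box();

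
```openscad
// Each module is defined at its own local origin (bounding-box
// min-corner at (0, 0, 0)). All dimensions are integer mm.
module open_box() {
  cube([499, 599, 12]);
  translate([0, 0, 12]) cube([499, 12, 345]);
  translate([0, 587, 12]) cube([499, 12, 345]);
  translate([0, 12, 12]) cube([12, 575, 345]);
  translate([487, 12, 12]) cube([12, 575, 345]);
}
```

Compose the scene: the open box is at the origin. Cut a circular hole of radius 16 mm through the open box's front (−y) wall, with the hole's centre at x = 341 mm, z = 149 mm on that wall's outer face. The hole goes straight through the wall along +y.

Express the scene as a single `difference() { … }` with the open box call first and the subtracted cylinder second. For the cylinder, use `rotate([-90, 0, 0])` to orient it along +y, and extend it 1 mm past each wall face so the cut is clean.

difference() {
  open_box();
  translate([341, -1, 149]) rotate([-90, 0, 0]) cylinder(h = 14, r = 16);
}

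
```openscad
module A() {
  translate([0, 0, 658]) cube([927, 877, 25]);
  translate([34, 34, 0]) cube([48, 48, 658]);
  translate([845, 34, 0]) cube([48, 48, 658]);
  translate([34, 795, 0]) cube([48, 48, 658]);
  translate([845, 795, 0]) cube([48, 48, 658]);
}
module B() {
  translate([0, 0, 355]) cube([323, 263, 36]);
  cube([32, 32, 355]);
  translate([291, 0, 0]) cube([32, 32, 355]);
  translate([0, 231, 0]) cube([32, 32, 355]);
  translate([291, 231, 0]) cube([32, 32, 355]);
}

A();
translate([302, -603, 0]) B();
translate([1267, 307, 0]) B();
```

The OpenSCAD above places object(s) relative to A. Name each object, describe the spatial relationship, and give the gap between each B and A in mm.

A is a table. B is a stool. Two stools sit around the table at the −y, +x sides. The gap between each stool and the table is 340 mm.

Each stool's nearest face is 340 mm from the table's bounding box.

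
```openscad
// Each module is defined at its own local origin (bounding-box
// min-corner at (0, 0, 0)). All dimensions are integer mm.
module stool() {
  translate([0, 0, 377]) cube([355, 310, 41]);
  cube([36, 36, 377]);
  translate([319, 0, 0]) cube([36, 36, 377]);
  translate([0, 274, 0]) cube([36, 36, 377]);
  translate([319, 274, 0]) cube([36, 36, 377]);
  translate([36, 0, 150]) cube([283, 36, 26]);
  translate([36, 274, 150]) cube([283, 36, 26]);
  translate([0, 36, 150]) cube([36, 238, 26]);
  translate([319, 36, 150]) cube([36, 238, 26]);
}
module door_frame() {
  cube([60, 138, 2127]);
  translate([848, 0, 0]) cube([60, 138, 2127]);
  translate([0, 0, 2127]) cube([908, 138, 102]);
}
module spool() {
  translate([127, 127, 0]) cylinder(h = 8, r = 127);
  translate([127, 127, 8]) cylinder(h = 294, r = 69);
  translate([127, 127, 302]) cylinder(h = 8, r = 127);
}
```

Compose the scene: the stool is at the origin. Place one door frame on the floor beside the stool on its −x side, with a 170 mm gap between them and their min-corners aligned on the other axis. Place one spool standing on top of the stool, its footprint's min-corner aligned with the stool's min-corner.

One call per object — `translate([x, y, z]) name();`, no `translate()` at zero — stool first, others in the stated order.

stool();
translate([-1078, 0, 0]) door_frame();
translate([0, 0, 418]) spool();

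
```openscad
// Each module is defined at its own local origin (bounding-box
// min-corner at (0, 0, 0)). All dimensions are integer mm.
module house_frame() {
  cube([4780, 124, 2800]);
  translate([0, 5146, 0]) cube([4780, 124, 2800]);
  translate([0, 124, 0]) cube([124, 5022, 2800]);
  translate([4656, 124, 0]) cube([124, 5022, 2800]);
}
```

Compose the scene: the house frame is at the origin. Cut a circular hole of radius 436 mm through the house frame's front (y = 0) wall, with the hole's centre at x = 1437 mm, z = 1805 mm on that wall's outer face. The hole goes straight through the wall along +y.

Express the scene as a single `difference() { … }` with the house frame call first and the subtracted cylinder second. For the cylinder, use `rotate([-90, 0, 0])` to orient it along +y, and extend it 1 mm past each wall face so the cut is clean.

difference() {
  house_frame();
  translate([1437, -1, 1805]) rotate([-90, 0, 0]) cylinder(h = 126, r = 436);
}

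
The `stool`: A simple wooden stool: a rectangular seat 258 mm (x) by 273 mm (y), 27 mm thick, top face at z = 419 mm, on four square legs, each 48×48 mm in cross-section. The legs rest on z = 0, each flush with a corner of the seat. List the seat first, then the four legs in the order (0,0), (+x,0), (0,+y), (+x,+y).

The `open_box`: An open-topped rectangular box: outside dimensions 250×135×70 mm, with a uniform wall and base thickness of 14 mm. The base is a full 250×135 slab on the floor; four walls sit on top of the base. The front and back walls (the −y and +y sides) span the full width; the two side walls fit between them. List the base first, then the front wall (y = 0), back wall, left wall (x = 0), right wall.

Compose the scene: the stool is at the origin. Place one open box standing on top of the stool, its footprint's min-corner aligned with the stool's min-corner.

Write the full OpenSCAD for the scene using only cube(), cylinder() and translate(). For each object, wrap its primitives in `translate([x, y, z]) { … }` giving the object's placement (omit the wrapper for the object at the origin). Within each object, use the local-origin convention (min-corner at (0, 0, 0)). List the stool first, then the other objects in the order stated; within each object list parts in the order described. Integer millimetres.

translate([0, 0, 392]) cube([258, 273, 27]);
cube([48, 48, 392]);
translate([210, 0, 0]) cube([48, 48, 392]);
translate([0, 225, 0]) cube([48, 48, 392]);
translate([210, 225, 0]) cube([48, 48, 392]);
translate([0, 0, 419]) {
  cube([250, 135, 14]);
  translate([0, 0, 14]) cube([250, 14, 56]);
  translate([0, 121, 14]) cube([250, 14, 56]);
  translate([0, 14, 14]) cube([14, 107, 56]);
  translate([236, 14, 14]) cube([14, 107, 56]);
}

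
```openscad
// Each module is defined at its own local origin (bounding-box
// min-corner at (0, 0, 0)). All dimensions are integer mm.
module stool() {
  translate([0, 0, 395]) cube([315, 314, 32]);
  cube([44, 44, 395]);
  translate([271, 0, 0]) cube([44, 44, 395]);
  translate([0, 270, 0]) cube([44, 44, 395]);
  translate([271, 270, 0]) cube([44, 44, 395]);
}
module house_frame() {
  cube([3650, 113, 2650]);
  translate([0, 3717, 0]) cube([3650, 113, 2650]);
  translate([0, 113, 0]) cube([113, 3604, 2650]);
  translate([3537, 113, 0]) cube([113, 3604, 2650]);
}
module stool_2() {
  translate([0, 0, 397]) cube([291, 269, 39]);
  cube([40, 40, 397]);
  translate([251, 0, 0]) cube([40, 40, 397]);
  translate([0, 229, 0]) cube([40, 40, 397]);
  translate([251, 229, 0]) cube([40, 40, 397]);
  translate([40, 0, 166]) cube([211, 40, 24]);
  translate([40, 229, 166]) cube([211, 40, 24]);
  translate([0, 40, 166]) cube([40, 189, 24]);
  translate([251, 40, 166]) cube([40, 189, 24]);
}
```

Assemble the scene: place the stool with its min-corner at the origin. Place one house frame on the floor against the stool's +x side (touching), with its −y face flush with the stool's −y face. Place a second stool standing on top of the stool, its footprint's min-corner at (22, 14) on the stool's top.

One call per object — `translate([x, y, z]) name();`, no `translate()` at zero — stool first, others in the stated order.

stool();
translate([315, 0, 0]) house_frame();
translate([22, 14, 427]) stool_2();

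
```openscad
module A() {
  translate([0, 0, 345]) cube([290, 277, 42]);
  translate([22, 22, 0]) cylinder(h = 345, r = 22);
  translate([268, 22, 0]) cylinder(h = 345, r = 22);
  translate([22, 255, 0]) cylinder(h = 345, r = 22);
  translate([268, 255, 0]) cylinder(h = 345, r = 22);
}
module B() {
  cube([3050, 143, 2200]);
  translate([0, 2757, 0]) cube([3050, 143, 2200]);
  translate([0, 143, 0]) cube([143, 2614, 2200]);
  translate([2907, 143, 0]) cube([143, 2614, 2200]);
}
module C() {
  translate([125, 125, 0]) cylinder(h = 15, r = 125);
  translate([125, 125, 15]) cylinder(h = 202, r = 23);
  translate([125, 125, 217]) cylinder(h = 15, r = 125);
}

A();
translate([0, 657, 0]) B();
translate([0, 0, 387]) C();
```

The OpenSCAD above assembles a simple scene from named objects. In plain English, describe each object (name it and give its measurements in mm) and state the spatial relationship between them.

A is a four-legged stool. The seat is 290×277 mm, 42 mm thick, top at z = 387 mm. It stands on four round legs, each 44 mm in diameter, from z = 0 to the seat underside, each leg's axis is inset half a diameter from the nearest pair of seat edges (so the leg's bounding box is flush with the corner).

B is the wall frame of a small rectangular building: four walls, each 2200 mm tall and 143 mm thick, enclosing a footprint 3050 mm (x) by 2900 mm (y) outside-to-outside, with no floor or roof. The front and back walls (the −y and +y sides) span the full width; the two side walls fit between them.

C is a spool: two coaxial disc flanges of radius 125 mm and thickness 15 mm, joined by a core cylinder of radius 23 mm and height 202 mm. The lower flange rests on z = 0 and the three cylinders share a vertical axis.

The house frame is on the floor beside the stool on its +y side. The spool is on top of the stool.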